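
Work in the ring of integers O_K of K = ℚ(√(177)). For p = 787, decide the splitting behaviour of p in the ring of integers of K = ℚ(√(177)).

Since 177 ≡ 1 mod 4, the ring of integers is ℤ[(1+√177)/2] with discriminant 177.
disc(K) = 177 is not divisible by 787; 787 is unramified.
Legendre symbol by Euler's criterion: (177/787) ≡ 177^393 ≡ 1 (mod 787), i.e. (177/787) = 1.
(177/787) = 1, so 787 splits.

split — (787) = 𝔭₁𝔭₂ with 𝔭₁ ≠ 𝔭₂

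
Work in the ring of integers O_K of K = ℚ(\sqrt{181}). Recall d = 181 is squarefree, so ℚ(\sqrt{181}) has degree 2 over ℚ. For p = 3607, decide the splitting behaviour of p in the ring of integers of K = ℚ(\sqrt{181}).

split

181 mod 4 = 1, hence disc K = 181 and O_K = ℤ[(1+√181)/2].
Since gcd(3607, 181) = 1 the prime 3607 does not ramify.
Legendre symbol by Euler's criterion: (181/3607) ≡ 181^1803 ≡ 1 (mod 3607), i.e. (181/3607) = 1.
d is a quadratic residue mod p, hence 3607 splits in O_K.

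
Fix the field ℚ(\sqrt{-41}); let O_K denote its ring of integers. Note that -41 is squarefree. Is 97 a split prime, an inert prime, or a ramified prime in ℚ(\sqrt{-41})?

remains prime (inert)

Since -41 ≢ 1 mod 4, the ring of integers is ℤ[√-41] with discriminant 4·(-41) = -164.
97 ∤ -164, so 97 is unramified.
Euler's criterion: (-41)^48 mod 97 = 96. Thus (-41|97) = -1.
Legendre symbol -1 ⇒ 97 is inert.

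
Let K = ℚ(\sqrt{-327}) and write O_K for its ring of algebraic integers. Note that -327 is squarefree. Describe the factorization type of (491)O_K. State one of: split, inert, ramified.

-327 mod 4 = 1, hence disc K = -327 and O_K = ℤ[(1+√-327)/2].
Since gcd(491, -327) = 1 the prime 491 does not ramify.
(-327/491) = 164^245 mod 491 = 1, giving Legendre symbol 1.
d is a quadratic residue mod p, hence 491 splits in O_K.

splits completely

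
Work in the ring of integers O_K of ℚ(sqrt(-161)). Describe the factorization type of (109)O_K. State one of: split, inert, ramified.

-161 mod 4 = 3, hence disc K = 4·(-161) = -644 and O_K = ℤ[√-161].
Since gcd(109, -644) = 1 the prime 109 does not ramify.
(-161/109) = 57^54 mod 109 = 108, giving Legendre symbol -1.
d is a non-residue mod p, hence 109 remains inert in O_K.

inert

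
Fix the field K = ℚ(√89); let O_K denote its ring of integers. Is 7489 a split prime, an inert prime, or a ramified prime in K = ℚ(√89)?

inert — (7489) stays prime in O_K

Since 89 ≡ 1 mod 4, the ring of integers is ℤ[(1+√89)/2] with discriminant 89.
Since gcd(7489, 89) = 1 the prime 7489 does not ramify.
Legendre symbol by Euler's criterion: (89/7489) ≡ 89^3744 ≡ 7488 (mod 7489), i.e. (89/7489) = -1.
d is a non-residue mod p, hence 7489 remains inert in O_K.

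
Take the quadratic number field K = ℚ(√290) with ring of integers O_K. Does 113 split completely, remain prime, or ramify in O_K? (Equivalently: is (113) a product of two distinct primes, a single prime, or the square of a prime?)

d = 290 ≡ 2 (mod 4), so O_K = ℤ[√290] and disc(K) = 4d = 1160.
113 ∤ 1160, so 113 is unramified.
Euler's criterion: 290^56 mod 113 = 1. Thus (290|113) = 1.
d is a quadratic residue mod p, hence 113 splits in O_K.

p splits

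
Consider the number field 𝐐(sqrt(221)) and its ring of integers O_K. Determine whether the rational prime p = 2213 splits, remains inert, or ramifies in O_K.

Since 221 ≡ 1 mod 4, the ring of integers is ℤ[(1+√221)/2] with discriminant 221.
2213 ∤ 221, so 2213 is unramified.
(221/2213) = 221^1106 mod 2213 = 2212, giving Legendre symbol -1.
Legendre symbol -1 ⇒ 2213 is inert.

p is inert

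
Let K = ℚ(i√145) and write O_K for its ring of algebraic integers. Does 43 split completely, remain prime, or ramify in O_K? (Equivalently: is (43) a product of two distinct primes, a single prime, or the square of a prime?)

43 remains inert

Since -145 ≢ 1 mod 4, the ring of integers is ℤ[√-145] with discriminant 4·(-145) = -580.
disc(K) = -580 is not divisible by 43; 43 is unramified.
(-145/43) = 27^21 mod 43 = 42, giving Legendre symbol -1.
Legendre symbol -1 ⇒ 43 is inert.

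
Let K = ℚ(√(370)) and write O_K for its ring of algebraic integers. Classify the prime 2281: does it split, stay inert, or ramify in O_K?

remains prime (inert)

Since 370 ≢ 1 mod 4, the ring of integers is ℤ[√370] with discriminant 4·370 = 1480.
Since gcd(2281, 1480) = 1 the prime 2281 does not ramify.
Legendre symbol by Euler's criterion: (370/2281) ≡ 370^1140 ≡ 2280 (mod 2281), i.e. (370/2281) = -1.
(370/2281) = -1, so 2281 is inert.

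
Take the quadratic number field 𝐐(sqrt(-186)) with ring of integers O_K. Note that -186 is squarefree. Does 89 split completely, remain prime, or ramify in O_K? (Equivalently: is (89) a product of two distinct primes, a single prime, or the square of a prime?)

-186 mod 4 = 2, hence disc K = 4·(-186) = -744 and O_K = ℤ[√-186].
89 ∤ -744, so 89 is unramified.
(-186/89) = 81^44 mod 89 = 1, giving Legendre symbol 1.
(-186/89) = 1, so 89 splits.

split — (89) = 𝔭₁𝔭₂ with 𝔭₁ ≠ 𝔭₂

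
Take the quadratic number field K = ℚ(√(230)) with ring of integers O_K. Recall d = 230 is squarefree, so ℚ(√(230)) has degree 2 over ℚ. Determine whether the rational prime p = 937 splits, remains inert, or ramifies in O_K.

230 mod 4 = 2, hence disc K = 4·230 = 920 and O_K = ℤ[√230].
Since gcd(937, 920) = 1 the prime 937 does not ramify.
Legendre symbol by Euler's criterion: (230/937) ≡ 230^468 ≡ 1 (mod 937), i.e. (230/937) = 1.
d is a quadratic residue mod p, hence 937 splits in O_K.

splits completely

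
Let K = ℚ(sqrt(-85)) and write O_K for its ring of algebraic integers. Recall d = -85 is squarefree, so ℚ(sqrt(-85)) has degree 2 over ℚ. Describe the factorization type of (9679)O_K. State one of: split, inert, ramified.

p splits

-85 mod 4 = 3, hence disc K = 4·(-85) = -340 and O_K = ℤ[√-85].
disc(K) = -340 is not divisible by 9679; 9679 is unramified.
(-85/9679) = 9594^4839 mod 9679 = 1, giving Legendre symbol 1.
d is a quadratic residue mod p, hence 9679 splits in O_K.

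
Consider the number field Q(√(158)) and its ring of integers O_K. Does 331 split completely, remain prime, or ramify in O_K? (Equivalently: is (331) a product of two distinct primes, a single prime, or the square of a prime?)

inert

158 mod 4 = 2, hence disc K = 4·158 = 632 and O_K = ℤ[√158].
331 ∤ 632, so 331 is unramified.
Legendre symbol by Euler's criterion: (158/331) ≡ 158^165 ≡ 330 (mod 331), i.e. (158/331) = -1.
(158/331) = -1, so 331 is inert.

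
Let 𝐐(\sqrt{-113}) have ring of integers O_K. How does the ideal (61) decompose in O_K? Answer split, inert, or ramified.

splits completely

-113 mod 4 = 3, hence disc K = 4·(-113) = -452 and O_K = ℤ[√-113].
disc(K) = -452 is not divisible by 61; 61 is unramified.
Legendre symbol by Euler's criterion: (-113/61) ≡ (-113)^30 ≡ 1 (mod 61), i.e. (-113/61) = 1.
Legendre symbol 1 ⇒ 61 is split.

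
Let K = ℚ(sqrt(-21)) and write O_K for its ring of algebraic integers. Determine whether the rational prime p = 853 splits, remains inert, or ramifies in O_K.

inert

Since -21 ≢ 1 mod 4, the ring of integers is ℤ[√-21] with discriminant 4·(-21) = -84.
Since gcd(853, -84) = 1 the prime 853 does not ramify.
Euler's criterion: (-21)^426 mod 853 = 852. Thus (-21|853) = -1.
(-21/853) = -1, so 853 is inert.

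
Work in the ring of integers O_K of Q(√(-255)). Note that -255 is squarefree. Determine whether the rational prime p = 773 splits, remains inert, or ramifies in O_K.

Since -255 ≡ 1 mod 4, the ring of integers is ℤ[(1+√-255)/2] with discriminant -255.
773 ∤ -255, so 773 is unramified.
Euler's criterion: (-255)^386 mod 773 = 1. Thus (-255|773) = 1.
d is a quadratic residue mod p, hence 773 splits in O_K.

773 splits in O_K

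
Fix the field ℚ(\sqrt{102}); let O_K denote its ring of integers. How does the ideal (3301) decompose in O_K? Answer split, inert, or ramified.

p splits

102 mod 4 = 2, hence disc K = 4·102 = 408 and O_K = ℤ[√102].
3301 ∤ 408, so 3301 is unramified.
Compute (102/3301) via Euler: 102^((3301-1)/2) mod 3301 = 1, so (102/3301) = 1.
Legendre symbol 1 ⇒ 3301 is split.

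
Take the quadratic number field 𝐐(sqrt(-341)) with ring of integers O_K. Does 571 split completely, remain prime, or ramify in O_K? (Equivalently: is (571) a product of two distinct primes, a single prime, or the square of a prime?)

571 remains inert

-341 mod 4 = 3, hence disc K = 4·(-341) = -1364 and O_K = ℤ[√-341].
Since gcd(571, -1364) = 1 the prime 571 does not ramify.
Euler's criterion: (-341)^285 mod 571 = 570. Thus (-341|571) = -1.
d is a non-residue mod p, hence 571 remains inert in O_K.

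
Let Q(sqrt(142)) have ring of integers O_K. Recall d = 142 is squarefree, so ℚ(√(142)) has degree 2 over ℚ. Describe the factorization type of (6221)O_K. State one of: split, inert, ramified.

Since 142 ≢ 1 mod 4, the ring of integers is ℤ[√142] with discriminant 4·142 = 568.
Since gcd(6221, 568) = 1 the prime 6221 does not ramify.
Compute (142/6221) via Euler: 142^((6221-1)/2) mod 6221 = 1, so (142/6221) = 1.
(142/6221) = 1, so 6221 splits.

split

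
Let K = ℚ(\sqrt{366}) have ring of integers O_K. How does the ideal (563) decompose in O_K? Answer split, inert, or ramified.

366 mod 4 = 2, hence disc K = 4·366 = 1464 and O_K = ℤ[√366].
disc(K) = 1464 is not divisible by 563; 563 is unramified.
Compute (366/563) via Euler: 366^((563-1)/2) mod 563 = 562, so (366/563) = -1.
Legendre symbol -1 ⇒ 563 is inert.

p is inert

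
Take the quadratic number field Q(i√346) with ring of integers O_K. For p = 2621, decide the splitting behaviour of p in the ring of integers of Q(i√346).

Since -346 ≢ 1 mod 4, the ring of integers is ℤ[√-346] with discriminant 4·(-346) = -1384.
disc(K) = -1384 is not divisible by 2621; 2621 is unramified.
Legendre symbol by Euler's criterion: (-346/2621) ≡ (-346)^1310 ≡ 1 (mod 2621), i.e. (-346/2621) = 1.
d is a quadratic residue mod p, hence 2621 splits in O_K.

split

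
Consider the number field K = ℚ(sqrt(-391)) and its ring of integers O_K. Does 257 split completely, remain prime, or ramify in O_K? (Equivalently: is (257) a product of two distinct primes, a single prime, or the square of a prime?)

split

-391 mod 4 = 1, hence disc K = -391 and O_K = ℤ[(1+√-391)/2].
disc(K) = -391 is not divisible by 257; 257 is unramified.
Compute (-391/257) via Euler: 123^((257-1)/2) mod 257 = 1, so (-391/257) = 1.
d is a quadratic residue mod p, hence 257 splits in O_K.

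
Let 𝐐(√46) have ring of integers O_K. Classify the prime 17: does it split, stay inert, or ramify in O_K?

inert — (17) stays prime in O_K

Since 46 ≢ 1 mod 4, the ring of integers is ℤ[√46] with discriminant 4·46 = 184.
17 ∤ 184, so 17 is unramified.
Legendre symbol by Euler's criterion: (46/17) ≡ 46^8 ≡ 16 (mod 17), i.e. (46/17) = -1.
Legendre symbol -1 ⇒ 17 is inert.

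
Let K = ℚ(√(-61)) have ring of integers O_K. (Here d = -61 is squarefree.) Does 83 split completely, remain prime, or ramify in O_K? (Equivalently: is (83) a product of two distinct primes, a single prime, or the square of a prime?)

Since -61 ≢ 1 mod 4, the ring of integers is ℤ[√-61] with discriminant 4·(-61) = -244.
disc(K) = -244 is not divisible by 83; 83 is unramified.
Legendre symbol by Euler's criterion: (-61/83) ≡ (-61)^41 ≡ 82 (mod 83), i.e. (-61/83) = -1.
(-61/83) = -1, so 83 is inert.

inert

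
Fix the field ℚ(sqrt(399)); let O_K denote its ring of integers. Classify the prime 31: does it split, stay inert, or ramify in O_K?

d = 399 ≡ 3 (mod 4), so O_K = ℤ[√399] and disc(K) = 4d = 1596.
31 ∤ 1596, so 31 is unramified.
Euler's criterion: 399^15 mod 31 = 30. Thus (399|31) = -1.
(399/31) = -1, so 31 is inert.

31 remains inert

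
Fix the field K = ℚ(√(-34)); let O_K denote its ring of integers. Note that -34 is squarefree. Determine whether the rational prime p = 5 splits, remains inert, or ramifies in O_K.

p splits

Since -34 ≢ 1 mod 4, the ring of integers is ℤ[√-34] with discriminant 4·(-34) = -136.
disc(K) = -136 is not divisible by 5; 5 is unramified.
Euler's criterion: (-34)^2 mod 5 = 1. Thus (-34|5) = 1.
d is a quadratic residue mod p, hence 5 splits in O_K.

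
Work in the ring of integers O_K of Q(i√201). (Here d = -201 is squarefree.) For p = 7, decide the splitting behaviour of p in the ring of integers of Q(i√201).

splits completely

d = -201 ≡ 3 (mod 4), so O_K = ℤ[√-201] and disc(K) = 4d = -804.
disc(K) = -804 is not divisible by 7; 7 is unramified.
Euler's criterion: (-201)^3 mod 7 = 1. Thus (-201|7) = 1.
d is a quadratic residue mod p, hence 7 splits in O_K.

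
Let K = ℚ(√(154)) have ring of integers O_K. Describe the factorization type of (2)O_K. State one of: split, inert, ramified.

d = 154 ≡ 2 (mod 4), so O_K = ℤ[√154] and disc(K) = 4d = 616.
2 divides disc(K) = 616, so 2 ramifies.

ramified — (2) = 𝔭²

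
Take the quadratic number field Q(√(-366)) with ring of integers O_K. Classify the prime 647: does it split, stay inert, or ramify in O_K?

split — (647) = 𝔭₁𝔭₂ with 𝔭₁ ≠ 𝔭₂

d = -366 ≡ 2 (mod 4), so O_K = ℤ[√-366] and disc(K) = 4d = -1464.
647 ∤ -1464, so 647 is unramified.
Legendre symbol by Euler's criterion: (-366/647) ≡ (-366)^323 ≡ 1 (mod 647), i.e. (-366/647) = 1.
(-366/647) = 1, so 647 splits.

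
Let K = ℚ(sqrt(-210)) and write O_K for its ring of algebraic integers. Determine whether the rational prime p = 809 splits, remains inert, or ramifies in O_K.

inert

d = -210 ≡ 2 (mod 4), so O_K = ℤ[√-210] and disc(K) = 4d = -840.
Since gcd(809, -840) = 1 the prime 809 does not ramify.
Compute (-210/809) via Euler: 599^((809-1)/2) mod 809 = 808, so (-210/809) = -1.
(-210/809) = -1, so 809 is inert.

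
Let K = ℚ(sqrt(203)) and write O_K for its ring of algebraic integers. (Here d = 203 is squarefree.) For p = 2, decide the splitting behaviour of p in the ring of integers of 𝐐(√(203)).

p ramifies

d = 203 ≡ 3 (mod 4), so O_K = ℤ[√203] and disc(K) = 4d = 812.
disc(K) = 812 = 2·406, so p = 2 is ramified.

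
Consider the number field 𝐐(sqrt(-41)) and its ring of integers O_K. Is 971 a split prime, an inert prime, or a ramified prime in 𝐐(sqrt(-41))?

split

Since -41 ≢ 1 mod 4, the ring of integers is ℤ[√-41] with discriminant 4·(-41) = -164.
971 ∤ -164, so 971 is unramified.
Euler's criterion: (-41)^485 mod 971 = 1. Thus (-41|971) = 1.
Legendre symbol 1 ⇒ 971 is split.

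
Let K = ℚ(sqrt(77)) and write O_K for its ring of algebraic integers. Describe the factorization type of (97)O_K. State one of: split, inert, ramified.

d = 77 ≡ 1 (mod 4), so O_K = ℤ[(1+√77)/2] and disc(K) = d = 77.
97 ∤ 77, so 97 is unramified.
Euler's criterion: 77^48 mod 97 = 96. Thus (77|97) = -1.
Legendre symbol -1 ⇒ 97 is inert.

97 remains inert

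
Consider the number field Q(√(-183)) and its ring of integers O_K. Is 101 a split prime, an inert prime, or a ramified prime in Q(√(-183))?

split

d = -183 ≡ 1 (mod 4), so O_K = ℤ[(1+√-183)/2] and disc(K) = d = -183.
101 ∤ -183, so 101 is unramified.
(-183/101) = 19^50 mod 101 = 1, giving Legendre symbol 1.
Legendre symbol 1 ⇒ 101 is split.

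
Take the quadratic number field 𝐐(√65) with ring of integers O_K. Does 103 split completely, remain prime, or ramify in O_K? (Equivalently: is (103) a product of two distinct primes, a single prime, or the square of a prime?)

65 mod 4 = 1, hence disc K = 65 and O_K = ℤ[(1+√65)/2].
disc(K) = 65 is not divisible by 103; 103 is unramified.
(65/103) = 65^51 mod 103 = 102, giving Legendre symbol -1.
Legendre symbol -1 ⇒ 103 is inert.

remains prime (inert)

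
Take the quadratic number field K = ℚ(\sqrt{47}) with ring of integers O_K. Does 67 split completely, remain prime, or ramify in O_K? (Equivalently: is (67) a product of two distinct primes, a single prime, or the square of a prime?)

splits completely

Since 47 ≢ 1 mod 4, the ring of integers is ℤ[√47] with discriminant 4·47 = 188.
67 ∤ 188, so 67 is unramified.
Compute (47/67) via Euler: 47^((67-1)/2) mod 67 = 1, so (47/67) = 1.
(47/67) = 1, so 67 splits.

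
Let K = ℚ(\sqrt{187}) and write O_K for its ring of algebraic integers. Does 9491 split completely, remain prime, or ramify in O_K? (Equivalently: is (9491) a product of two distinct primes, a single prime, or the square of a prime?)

187 mod 4 = 3, hence disc K = 4·187 = 748 and O_K = ℤ[√187].
Since gcd(9491, 748) = 1 the prime 9491 does not ramify.
Euler's criterion: 187^4745 mod 9491 = 1. Thus (187|9491) = 1.
(187/9491) = 1, so 9491 splits.

splits completely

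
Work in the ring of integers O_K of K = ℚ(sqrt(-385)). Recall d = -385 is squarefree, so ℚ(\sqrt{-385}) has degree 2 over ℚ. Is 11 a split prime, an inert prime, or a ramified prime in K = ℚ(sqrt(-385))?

p ramifies

d = -385 ≡ 3 (mod 4), so O_K = ℤ[√-385] and disc(K) = 4d = -1540.
Ramification test: 11 | -1540. The prime 11 ramifies in K.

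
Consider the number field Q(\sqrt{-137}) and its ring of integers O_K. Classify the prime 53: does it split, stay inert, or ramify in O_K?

remains prime (inert)

d = -137 ≡ 3 (mod 4), so O_K = ℤ[√-137] and disc(K) = 4d = -548.
Since gcd(53, -548) = 1 the prime 53 does not ramify.
Legendre symbol by Euler's criterion: (-137/53) ≡ (-137)^26 ≡ 52 (mod 53), i.e. (-137/53) = -1.
Legendre symbol -1 ⇒ 53 is inert.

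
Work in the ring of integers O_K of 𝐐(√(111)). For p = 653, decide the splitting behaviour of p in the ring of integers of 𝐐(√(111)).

split — (653) = 𝔭₁𝔭₂ with 𝔭₁ ≠ 𝔭₂

d = 111 ≡ 3 (mod 4), so O_K = ℤ[√111] and disc(K) = 4d = 444.
Since gcd(653, 444) = 1 the prime 653 does not ramify.
Legendre symbol by Euler's criterion: (111/653) ≡ 111^326 ≡ 1 (mod 653), i.e. (111/653) = 1.
d is a quadratic residue mod p, hence 653 splits in O_K.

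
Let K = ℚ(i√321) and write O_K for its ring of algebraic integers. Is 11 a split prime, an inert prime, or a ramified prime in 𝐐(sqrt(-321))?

Since -321 ≢ 1 mod 4, the ring of integers is ℤ[√-321] with discriminant 4·(-321) = -1284.
Since gcd(11, -1284) = 1 the prime 11 does not ramify.
Compute (-321/11) via Euler: 9^((11-1)/2) mod 11 = 1, so (-321/11) = 1.
(-321/11) = 1, so 11 splits.

splits completely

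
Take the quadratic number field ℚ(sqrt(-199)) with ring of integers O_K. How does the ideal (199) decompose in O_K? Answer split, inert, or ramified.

ramified — (199) = 𝔭²

d = -199 ≡ 1 (mod 4), so O_K = ℤ[(1+√-199)/2] and disc(K) = d = -199.
199 divides disc(K) = -199, so 199 ramifies.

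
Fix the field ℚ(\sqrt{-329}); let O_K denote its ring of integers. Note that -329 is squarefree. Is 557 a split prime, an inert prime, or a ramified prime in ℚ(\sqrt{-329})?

p is inert

d = -329 ≡ 3 (mod 4), so O_K = ℤ[√-329] and disc(K) = 4d = -1316.
Since gcd(557, -1316) = 1 the prime 557 does not ramify.
(-329/557) = 228^278 mod 557 = 556, giving Legendre symbol -1.
Legendre symbol -1 ⇒ 557 is inert.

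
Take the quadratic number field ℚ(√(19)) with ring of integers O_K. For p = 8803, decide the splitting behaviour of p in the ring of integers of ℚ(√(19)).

inert

Since 19 ≢ 1 mod 4, the ring of integers is ℤ[√19] with discriminant 4·19 = 76.
8803 ∤ 76, so 8803 is unramified.
(19/8803) = 19^4401 mod 8803 = 8802, giving Legendre symbol -1.
d is a non-residue mod p, hence 8803 remains inert in O_K.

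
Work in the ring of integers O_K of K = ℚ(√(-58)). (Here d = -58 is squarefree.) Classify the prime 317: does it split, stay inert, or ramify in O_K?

317 splits in O_K

Since -58 ≢ 1 mod 4, the ring of integers is ℤ[√-58] with discriminant 4·(-58) = -232.
317 ∤ -232, so 317 is unramified.
Legendre symbol by Euler's criterion: (-58/317) ≡ (-58)^158 ≡ 1 (mod 317), i.e. (-58/317) = 1.
(-58/317) = 1, so 317 splits.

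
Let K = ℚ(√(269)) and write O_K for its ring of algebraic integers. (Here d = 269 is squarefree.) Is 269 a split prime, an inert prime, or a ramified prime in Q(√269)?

ramifies in O_K

269 mod 4 = 1, hence disc K = 269 and O_K = ℤ[(1+√269)/2].
Ramification test: 269 | 269. The prime 269 ramifies in K.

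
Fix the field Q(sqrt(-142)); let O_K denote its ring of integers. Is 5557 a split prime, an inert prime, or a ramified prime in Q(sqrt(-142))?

remains prime (inert)

Since -142 ≢ 1 mod 4, the ring of integers is ℤ[√-142] with discriminant 4·(-142) = -568.
disc(K) = -568 is not divisible by 5557; 5557 is unramified.
(-142/5557) = 5415^2778 mod 5557 = 5556, giving Legendre symbol -1.
(-142/5557) = -1, so 5557 is inert.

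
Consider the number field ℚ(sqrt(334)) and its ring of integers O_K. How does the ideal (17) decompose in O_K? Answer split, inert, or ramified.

Since 334 ≢ 1 mod 4, the ring of integers is ℤ[√334] with discriminant 4·334 = 1336.
17 ∤ 1336, so 17 is unramified.
Euler's criterion: 334^8 mod 17 = 16. Thus (334|17) = -1.
Legendre symbol -1 ⇒ 17 is inert.

inert — (17) stays prime in O_K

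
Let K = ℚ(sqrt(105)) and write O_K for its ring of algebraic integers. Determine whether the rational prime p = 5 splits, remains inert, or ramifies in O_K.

p ramifies

d = 105 ≡ 1 (mod 4), so O_K = ℤ[(1+√105)/2] and disc(K) = d = 105.
Ramification test: 5 | 105. The prime 5 ramifies in K.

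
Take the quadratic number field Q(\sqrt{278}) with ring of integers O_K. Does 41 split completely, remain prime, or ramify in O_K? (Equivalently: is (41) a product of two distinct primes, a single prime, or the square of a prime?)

split — (41) = 𝔭₁𝔭₂ with 𝔭₁ ≠ 𝔭₂

d = 278 ≡ 2 (mod 4), so O_K = ℤ[√278] and disc(K) = 4d = 1112.
disc(K) = 1112 is not divisible by 41; 41 is unramified.
(278/41) = 32^20 mod 41 = 1, giving Legendre symbol 1.
d is a quadratic residue mod p, hence 41 splits in O_K.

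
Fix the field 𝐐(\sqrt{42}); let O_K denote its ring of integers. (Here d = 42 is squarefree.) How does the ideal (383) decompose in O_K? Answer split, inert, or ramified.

split — (383) = 𝔭₁𝔭₂ with 𝔭₁ ≠ 𝔭₂

d = 42 ≡ 2 (mod 4), so O_K = ℤ[√42] and disc(K) = 4d = 168.
383 ∤ 168, so 383 is unramified.
Legendre symbol by Euler's criterion: (42/383) ≡ 42^191 ≡ 1 (mod 383), i.e. (42/383) = 1.
Legendre symbol 1 ⇒ 383 is split.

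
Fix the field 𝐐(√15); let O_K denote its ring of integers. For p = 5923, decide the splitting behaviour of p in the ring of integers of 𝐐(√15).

15 mod 4 = 3, hence disc K = 4·15 = 60 and O_K = ℤ[√15].
Since gcd(5923, 60) = 1 the prime 5923 does not ramify.
Euler's criterion: 15^2961 mod 5923 = 1. Thus (15|5923) = 1.
Legendre symbol 1 ⇒ 5923 is split.

p splits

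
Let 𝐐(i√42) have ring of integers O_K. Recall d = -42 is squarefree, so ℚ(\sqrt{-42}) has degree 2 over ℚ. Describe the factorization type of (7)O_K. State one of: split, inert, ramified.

-42 mod 4 = 2, hence disc K = 4·(-42) = -168 and O_K = ℤ[√-42].
7 divides disc(K) = -168, so 7 ramifies.

p ramifies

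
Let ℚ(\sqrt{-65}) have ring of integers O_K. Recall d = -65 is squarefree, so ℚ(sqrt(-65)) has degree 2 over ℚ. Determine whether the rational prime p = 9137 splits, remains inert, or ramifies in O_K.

-65 mod 4 = 3, hence disc K = 4·(-65) = -260 and O_K = ℤ[√-65].
disc(K) = -260 is not divisible by 9137; 9137 is unramified.
Legendre symbol by Euler's criterion: (-65/9137) ≡ (-65)^4568 ≡ 1 (mod 9137), i.e. (-65/9137) = 1.
d is a quadratic residue mod p, hence 9137 splits in O_K.

split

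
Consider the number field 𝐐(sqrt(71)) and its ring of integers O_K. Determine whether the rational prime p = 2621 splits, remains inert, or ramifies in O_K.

2621 remains inert

Since 71 ≢ 1 mod 4, the ring of integers is ℤ[√71] with discriminant 4·71 = 284.
Since gcd(2621, 284) = 1 the prime 2621 does not ramify.
(71/2621) = 71^1310 mod 2621 = 2620, giving Legendre symbol -1.
(71/2621) = -1, so 2621 is inert.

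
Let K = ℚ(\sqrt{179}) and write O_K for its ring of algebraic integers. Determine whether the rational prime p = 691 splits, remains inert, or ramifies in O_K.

Since 179 ≢ 1 mod 4, the ring of integers is ℤ[√179] with discriminant 4·179 = 716.
Since gcd(691, 716) = 1 the prime 691 does not ramify.
Euler's criterion: 179^345 mod 691 = 1. Thus (179|691) = 1.
d is a quadratic residue mod p, hence 691 splits in O_K.

split — (691) = 𝔭₁𝔭₂ with 𝔭₁ ≠ 𝔭₂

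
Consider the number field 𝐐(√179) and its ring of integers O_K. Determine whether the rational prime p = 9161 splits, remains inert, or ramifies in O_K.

Since 179 ≢ 1 mod 4, the ring of integers is ℤ[√179] with discriminant 4·179 = 716.
disc(K) = 716 is not divisible by 9161; 9161 is unramified.
Compute (179/9161) via Euler: 179^((9161-1)/2) mod 9161 = 9160, so (179/9161) = -1.
(179/9161) = -1, so 9161 is inert.

inert — (9161) stays prime in O_K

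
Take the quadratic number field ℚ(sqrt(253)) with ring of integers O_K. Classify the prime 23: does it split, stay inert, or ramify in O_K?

d = 253 ≡ 1 (mod 4), so O_K = ℤ[(1+√253)/2] and disc(K) = d = 253.
Ramification test: 23 | 253. The prime 23 ramifies in K.

p ramifies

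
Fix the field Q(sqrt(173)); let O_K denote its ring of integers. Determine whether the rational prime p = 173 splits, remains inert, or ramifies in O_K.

173 mod 4 = 1, hence disc K = 173 and O_K = ℤ[(1+√173)/2].
173 divides disc(K) = 173, so 173 ramifies.

p ramifies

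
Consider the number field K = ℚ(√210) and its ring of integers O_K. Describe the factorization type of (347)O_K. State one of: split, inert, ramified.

p is inert

d = 210 ≡ 2 (mod 4), so O_K = ℤ[√210] and disc(K) = 4d = 840.
disc(K) = 840 is not divisible by 347; 347 is unramified.
Compute (210/347) via Euler: 210^((347-1)/2) mod 347 = 346, so (210/347) = -1.
(210/347) = -1, so 347 is inert.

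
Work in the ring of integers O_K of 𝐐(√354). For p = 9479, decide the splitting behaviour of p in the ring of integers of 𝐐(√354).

d = 354 ≡ 2 (mod 4), so O_K = ℤ[√354] and disc(K) = 4d = 1416.
Since gcd(9479, 1416) = 1 the prime 9479 does not ramify.
Legendre symbol by Euler's criterion: (354/9479) ≡ 354^4739 ≡ 1 (mod 9479), i.e. (354/9479) = 1.
d is a quadratic residue mod p, hence 9479 splits in O_K.

splits completely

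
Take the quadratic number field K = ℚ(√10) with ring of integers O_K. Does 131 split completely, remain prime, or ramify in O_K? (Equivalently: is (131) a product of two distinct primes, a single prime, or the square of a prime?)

inert — (131) stays prime in O_K

d = 10 ≡ 2 (mod 4), so O_K = ℤ[√10] and disc(K) = 4d = 40.
disc(K) = 40 is not divisible by 131; 131 is unramified.
(10/131) = 10^65 mod 131 = 130, giving Legendre symbol -1.
d is a non-residue mod p, hence 131 remains inert in O_K.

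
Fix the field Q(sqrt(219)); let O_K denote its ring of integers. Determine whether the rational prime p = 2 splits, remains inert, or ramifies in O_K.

219 mod 4 = 3, hence disc K = 4·219 = 876 and O_K = ℤ[√219].
disc(K) = 876 = 2·438, so p = 2 is ramified.

ramifies in O_K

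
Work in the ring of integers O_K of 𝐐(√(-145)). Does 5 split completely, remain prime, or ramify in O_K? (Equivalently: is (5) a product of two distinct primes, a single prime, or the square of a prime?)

ramifies in O_K

d = -145 ≡ 3 (mod 4), so O_K = ℤ[√-145] and disc(K) = 4d = -580.
5 divides disc(K) = -580, so 5 ramifies.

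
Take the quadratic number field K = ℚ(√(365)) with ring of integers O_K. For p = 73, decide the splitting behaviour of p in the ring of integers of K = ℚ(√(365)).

73 is ramified

365 mod 4 = 1, hence disc K = 365 and O_K = ℤ[(1+√365)/2].
Ramification test: 73 | 365. The prime 73 ramifies in K.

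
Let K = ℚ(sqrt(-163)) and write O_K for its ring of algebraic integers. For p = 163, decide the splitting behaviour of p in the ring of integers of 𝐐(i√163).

163 is ramified

d = -163 ≡ 1 (mod 4), so O_K = ℤ[(1+√-163)/2] and disc(K) = d = -163.
Ramification test: 163 | -163. The prime 163 ramifies in K.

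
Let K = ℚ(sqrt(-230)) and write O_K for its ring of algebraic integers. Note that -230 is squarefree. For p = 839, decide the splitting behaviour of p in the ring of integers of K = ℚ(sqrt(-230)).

p is inert

-230 mod 4 = 2, hence disc K = 4·(-230) = -920 and O_K = ℤ[√-230].
839 ∤ -920, so 839 is unramified.
Euler's criterion: (-230)^419 mod 839 = 838. Thus (-230|839) = -1.
d is a non-residue mod p, hence 839 remains inert in O_K.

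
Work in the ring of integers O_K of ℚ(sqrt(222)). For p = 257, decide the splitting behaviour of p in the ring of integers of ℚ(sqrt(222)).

split — (257) = 𝔭₁𝔭₂ with 𝔭₁ ≠ 𝔭₂

222 mod 4 = 2, hence disc K = 4·222 = 888 and O_K = ℤ[√222].
Since gcd(257, 888) = 1 the prime 257 does not ramify.
Euler's criterion: 222^128 mod 257 = 1. Thus (222|257) = 1.
Legendre symbol 1 ⇒ 257 is split.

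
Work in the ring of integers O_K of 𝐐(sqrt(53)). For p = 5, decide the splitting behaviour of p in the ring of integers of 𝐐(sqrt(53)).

d = 53 ≡ 1 (mod 4), so O_K = ℤ[(1+√53)/2] and disc(K) = d = 53.
5 ∤ 53, so 5 is unramified.
(53/5) = 3^2 mod 5 = 4, giving Legendre symbol -1.
(53/5) = -1, so 5 is inert.

inert — (5) stays prime in O_K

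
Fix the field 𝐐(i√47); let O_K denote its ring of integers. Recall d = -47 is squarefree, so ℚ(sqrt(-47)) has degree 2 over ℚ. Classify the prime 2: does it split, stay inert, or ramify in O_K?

-47 mod 4 = 1, hence disc K = -47 and O_K = ℤ[(1+√-47)/2].
2 ∤ -47, so 2 is unramified.
d ≡ 1 (mod 8); the supplementary law gives 2 split.

p splits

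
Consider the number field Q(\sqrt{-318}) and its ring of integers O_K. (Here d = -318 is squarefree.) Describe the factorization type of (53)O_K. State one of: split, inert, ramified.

Since -318 ≢ 1 mod 4, the ring of integers is ℤ[√-318] with discriminant 4·(-318) = -1272.
53 divides disc(K) = -1272, so 53 ramifies.

p ramifies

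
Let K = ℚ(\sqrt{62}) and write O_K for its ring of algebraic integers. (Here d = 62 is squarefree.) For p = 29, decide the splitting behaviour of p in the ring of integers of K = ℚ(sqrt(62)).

p splits

62 mod 4 = 2, hence disc K = 4·62 = 248 and O_K = ℤ[√62].
disc(K) = 248 is not divisible by 29; 29 is unramified.
Euler's criterion: 62^14 mod 29 = 1. Thus (62|29) = 1.
Legendre symbol 1 ⇒ 29 is split.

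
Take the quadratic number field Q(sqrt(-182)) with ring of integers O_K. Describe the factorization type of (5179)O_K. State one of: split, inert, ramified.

5179 remains inert

-182 mod 4 = 2, hence disc K = 4·(-182) = -728 and O_K = ℤ[√-182].
disc(K) = -728 is not divisible by 5179; 5179 is unramified.
Legendre symbol by Euler's criterion: (-182/5179) ≡ (-182)^2589 ≡ 5178 (mod 5179), i.e. (-182/5179) = -1.
Legendre symbol -1 ⇒ 5179 is inert.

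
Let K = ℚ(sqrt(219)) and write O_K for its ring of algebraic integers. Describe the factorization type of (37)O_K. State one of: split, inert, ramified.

splits completely

d = 219 ≡ 3 (mod 4), so O_K = ℤ[√219] and disc(K) = 4d = 876.
disc(K) = 876 is not divisible by 37; 37 is unramified.
Euler's criterion: 219^18 mod 37 = 1. Thus (219|37) = 1.
(219/37) = 1, so 37 splits.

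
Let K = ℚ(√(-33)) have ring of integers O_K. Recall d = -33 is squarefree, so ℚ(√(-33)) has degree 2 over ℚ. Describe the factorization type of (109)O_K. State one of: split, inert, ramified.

d = -33 ≡ 3 (mod 4), so O_K = ℤ[√-33] and disc(K) = 4d = -132.
disc(K) = -132 is not divisible by 109; 109 is unramified.
Legendre symbol by Euler's criterion: (-33/109) ≡ (-33)^54 ≡ 108 (mod 109), i.e. (-33/109) = -1.
d is a non-residue mod p, hence 109 remains inert in O_K.

p is inert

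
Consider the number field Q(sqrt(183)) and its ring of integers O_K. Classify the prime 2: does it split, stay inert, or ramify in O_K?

Since 183 ≢ 1 mod 4, the ring of integers is ℤ[√183] with discriminant 4·183 = 732.
Ramification test: 2 | 732. The prime 2 ramifies in K.

ramified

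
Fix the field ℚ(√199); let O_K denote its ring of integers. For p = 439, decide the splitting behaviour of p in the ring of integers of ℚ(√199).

split

Since 199 ≢ 1 mod 4, the ring of integers is ℤ[√199] with discriminant 4·199 = 796.
439 ∤ 796, so 439 is unramified.
Euler's criterion: 199^219 mod 439 = 1. Thus (199|439) = 1.
d is a quadratic residue mod p, hence 439 splits in O_K.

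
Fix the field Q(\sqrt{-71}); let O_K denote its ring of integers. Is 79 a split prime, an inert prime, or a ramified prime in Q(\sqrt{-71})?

split — (79) = 𝔭₁𝔭₂ with 𝔭₁ ≠ 𝔭₂

-71 mod 4 = 1, hence disc K = -71 and O_K = ℤ[(1+√-71)/2].
79 ∤ -71, so 79 is unramified.
(-71/79) = 8^39 mod 79 = 1, giving Legendre symbol 1.
Legendre symbol 1 ⇒ 79 is split.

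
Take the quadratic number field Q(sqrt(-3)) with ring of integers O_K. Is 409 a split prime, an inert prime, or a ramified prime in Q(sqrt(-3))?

d = -3 ≡ 1 (mod 4), so O_K = ℤ[(1+√-3)/2] and disc(K) = d = -3.
Since gcd(409, -3) = 1 the prime 409 does not ramify.
Compute (-3/409) via Euler: 406^((409-1)/2) mod 409 = 1, so (-3/409) = 1.
d is a quadratic residue mod p, hence 409 splits in O_K.

409 splits in O_K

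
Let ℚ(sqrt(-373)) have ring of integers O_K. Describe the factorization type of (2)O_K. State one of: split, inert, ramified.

2 is ramified

d = -373 ≡ 3 (mod 4), so O_K = ℤ[√-373] and disc(K) = 4d = -1492.
2 divides disc(K) = -1492, so 2 ramifies.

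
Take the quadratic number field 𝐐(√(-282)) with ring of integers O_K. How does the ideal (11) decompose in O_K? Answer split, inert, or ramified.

11 splits in O_K

d = -282 ≡ 2 (mod 4), so O_K = ℤ[√-282] and disc(K) = 4d = -1128.
11 ∤ -1128, so 11 is unramified.
Compute (-282/11) via Euler: 4^((11-1)/2) mod 11 = 1, so (-282/11) = 1.
d is a quadratic residue mod p, hence 11 splits in O_K.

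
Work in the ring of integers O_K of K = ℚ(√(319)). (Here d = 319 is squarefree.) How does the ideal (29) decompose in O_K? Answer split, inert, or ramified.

319 mod 4 = 3, hence disc K = 4·319 = 1276 and O_K = ℤ[√319].
29 divides disc(K) = 1276, so 29 ramifies.

ramified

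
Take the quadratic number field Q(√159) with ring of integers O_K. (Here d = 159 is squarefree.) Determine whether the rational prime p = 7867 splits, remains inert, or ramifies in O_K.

d = 159 ≡ 3 (mod 4), so O_K = ℤ[√159] and disc(K) = 4d = 636.
disc(K) = 636 is not divisible by 7867; 7867 is unramified.
(159/7867) = 159^3933 mod 7867 = 1, giving Legendre symbol 1.
d is a quadratic residue mod p, hence 7867 splits in O_K.

split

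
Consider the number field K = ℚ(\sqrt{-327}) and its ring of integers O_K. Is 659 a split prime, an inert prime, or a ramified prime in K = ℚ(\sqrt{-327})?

inert — (659) stays prime in O_K

d = -327 ≡ 1 (mod 4), so O_K = ℤ[(1+√-327)/2] and disc(K) = d = -327.
disc(K) = -327 is not divisible by 659; 659 is unramified.
Legendre symbol by Euler's criterion: (-327/659) ≡ (-327)^329 ≡ 658 (mod 659), i.e. (-327/659) = -1.
Legendre symbol -1 ⇒ 659 is inert.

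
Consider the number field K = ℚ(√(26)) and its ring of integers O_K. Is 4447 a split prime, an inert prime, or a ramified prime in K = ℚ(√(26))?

4447 splits in O_K

d = 26 ≡ 2 (mod 4), so O_K = ℤ[√26] and disc(K) = 4d = 104.
Since gcd(4447, 104) = 1 the prime 4447 does not ramify.
Legendre symbol by Euler's criterion: (26/4447) ≡ 26^2223 ≡ 1 (mod 4447), i.e. (26/4447) = 1.
(26/4447) = 1, so 4447 splits.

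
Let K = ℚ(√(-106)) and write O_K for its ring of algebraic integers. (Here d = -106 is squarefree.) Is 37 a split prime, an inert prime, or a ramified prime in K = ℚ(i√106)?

remains prime (inert)

-106 mod 4 = 2, hence disc K = 4·(-106) = -424 and O_K = ℤ[√-106].
Since gcd(37, -424) = 1 the prime 37 does not ramify.
Euler's criterion: (-106)^18 mod 37 = 36. Thus (-106|37) = -1.
Legendre symbol -1 ⇒ 37 is inert.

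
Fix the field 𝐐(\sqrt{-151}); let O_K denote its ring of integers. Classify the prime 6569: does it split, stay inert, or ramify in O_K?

d = -151 ≡ 1 (mod 4), so O_K = ℤ[(1+√-151)/2] and disc(K) = d = -151.
6569 ∤ -151, so 6569 is unramified.
(-151/6569) = 6418^3284 mod 6569 = 1, giving Legendre symbol 1.
Legendre symbol 1 ⇒ 6569 is split.

p splits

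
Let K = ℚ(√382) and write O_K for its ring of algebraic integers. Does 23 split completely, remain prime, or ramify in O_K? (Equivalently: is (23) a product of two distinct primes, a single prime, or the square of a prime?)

remains prime (inert)

d = 382 ≡ 2 (mod 4), so O_K = ℤ[√382] and disc(K) = 4d = 1528.
Since gcd(23, 1528) = 1 the prime 23 does not ramify.
(382/23) = 14^11 mod 23 = 22, giving Legendre symbol -1.
d is a non-residue mod p, hence 23 remains inert in O_K.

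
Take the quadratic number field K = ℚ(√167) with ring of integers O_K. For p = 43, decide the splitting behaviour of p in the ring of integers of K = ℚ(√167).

split — (43) = 𝔭₁𝔭₂ with 𝔭₁ ≠ 𝔭₂

d = 167 ≡ 3 (mod 4), so O_K = ℤ[√167] and disc(K) = 4d = 668.
disc(K) = 668 is not divisible by 43; 43 is unramified.
Euler's criterion: 167^21 mod 43 = 1. Thus (167|43) = 1.
Legendre symbol 1 ⇒ 43 is split.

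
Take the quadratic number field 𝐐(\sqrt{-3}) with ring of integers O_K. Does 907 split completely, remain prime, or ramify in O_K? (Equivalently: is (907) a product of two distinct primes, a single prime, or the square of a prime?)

d = -3 ≡ 1 (mod 4), so O_K = ℤ[(1+√-3)/2] and disc(K) = d = -3.
disc(K) = -3 is not divisible by 907; 907 is unramified.
Legendre symbol by Euler's criterion: (-3/907) ≡ (-3)^453 ≡ 1 (mod 907), i.e. (-3/907) = 1.
d is a quadratic residue mod p, hence 907 splits in O_K.

split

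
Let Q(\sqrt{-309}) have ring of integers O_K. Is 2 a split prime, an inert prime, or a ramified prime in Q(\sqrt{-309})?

p ramifies

-309 mod 4 = 3, hence disc K = 4·(-309) = -1236 and O_K = ℤ[√-309].
disc(K) = -1236 = 2·(-618), so p = 2 is ramified.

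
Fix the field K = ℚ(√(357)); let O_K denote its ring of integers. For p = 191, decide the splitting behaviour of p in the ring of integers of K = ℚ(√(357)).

inert — (191) stays prime in O_K

357 mod 4 = 1, hence disc K = 357 and O_K = ℤ[(1+√357)/2].
Since gcd(191, 357) = 1 the prime 191 does not ramify.
(357/191) = 166^95 mod 191 = 190, giving Legendre symbol -1.
d is a non-residue mod p, hence 191 remains inert in O_K.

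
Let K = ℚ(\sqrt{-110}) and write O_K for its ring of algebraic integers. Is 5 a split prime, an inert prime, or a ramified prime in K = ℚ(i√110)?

d = -110 ≡ 2 (mod 4), so O_K = ℤ[√-110] and disc(K) = 4d = -440.
5 divides disc(K) = -440, so 5 ramifies.

5 is ramified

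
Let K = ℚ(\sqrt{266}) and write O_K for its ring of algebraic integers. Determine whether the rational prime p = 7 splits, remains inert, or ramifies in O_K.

266 mod 4 = 2, hence disc K = 4·266 = 1064 and O_K = ℤ[√266].
disc(K) = 1064 = 7·152, so p = 7 is ramified.

7 is ramified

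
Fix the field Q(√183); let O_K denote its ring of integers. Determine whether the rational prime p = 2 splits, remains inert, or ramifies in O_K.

ramified — (2) = 𝔭²

d = 183 ≡ 3 (mod 4), so O_K = ℤ[√183] and disc(K) = 4d = 732.
2 divides disc(K) = 732, so 2 ramifies.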